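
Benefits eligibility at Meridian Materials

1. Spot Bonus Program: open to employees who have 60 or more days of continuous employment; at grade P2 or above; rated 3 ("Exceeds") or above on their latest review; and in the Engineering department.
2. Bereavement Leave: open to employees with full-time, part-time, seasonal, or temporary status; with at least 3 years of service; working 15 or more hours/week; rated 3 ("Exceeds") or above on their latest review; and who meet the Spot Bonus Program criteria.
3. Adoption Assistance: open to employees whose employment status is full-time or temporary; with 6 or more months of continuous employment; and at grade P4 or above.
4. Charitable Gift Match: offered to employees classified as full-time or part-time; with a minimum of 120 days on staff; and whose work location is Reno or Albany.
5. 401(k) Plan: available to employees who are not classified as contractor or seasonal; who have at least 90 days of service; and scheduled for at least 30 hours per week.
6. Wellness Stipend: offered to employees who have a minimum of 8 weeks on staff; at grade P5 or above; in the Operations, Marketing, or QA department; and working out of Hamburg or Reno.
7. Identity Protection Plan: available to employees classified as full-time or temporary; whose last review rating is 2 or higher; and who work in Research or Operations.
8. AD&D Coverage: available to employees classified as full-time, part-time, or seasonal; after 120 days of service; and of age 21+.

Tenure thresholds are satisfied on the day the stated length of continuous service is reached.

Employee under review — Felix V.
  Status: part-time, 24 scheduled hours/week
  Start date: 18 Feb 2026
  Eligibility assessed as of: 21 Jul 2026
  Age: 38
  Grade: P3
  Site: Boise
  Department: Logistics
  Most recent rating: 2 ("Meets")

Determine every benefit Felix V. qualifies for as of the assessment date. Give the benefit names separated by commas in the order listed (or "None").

AD&D Coverage

Service from 18 Feb 2026 to 21 Jul 2026: 153 days.
Spot Bonus Program — service 153 days ≥ 60 days ✓; grade P3 ≥ P2 ✓; rating 2 < 3 ✗ → not eligible.
Bereavement Leave — status part-time ✓; service 153 days < 3 years (≈1095 days) ✗ → not eligible.
Adoption Assistance — status part-time ✗ (requires full-time or temporary) → not eligible.
Charitable Gift Match — status part-time ✓; service 153 days ≥ 120 days ✓; site Boise ✗ (not Reno or Albany) → not eligible.
401(k) Plan — status part-time ✓ (not excluded); service 153 days ≥ 90 days ✓; 24 hrs/wk < 30 ✗ → not eligible.
Wellness Stipend — service 153 days ≥ 8 weeks (≈56 days) ✓; grade P3 < P5 ✗ → not eligible.
Identity Protection Plan — status part-time ✗ (requires full-time or temporary) → not eligible.
AD&D Coverage — status part-time ✓; service 153 days ≥ 120 days ✓; age 38 ≥ 21 ✓ → eligible.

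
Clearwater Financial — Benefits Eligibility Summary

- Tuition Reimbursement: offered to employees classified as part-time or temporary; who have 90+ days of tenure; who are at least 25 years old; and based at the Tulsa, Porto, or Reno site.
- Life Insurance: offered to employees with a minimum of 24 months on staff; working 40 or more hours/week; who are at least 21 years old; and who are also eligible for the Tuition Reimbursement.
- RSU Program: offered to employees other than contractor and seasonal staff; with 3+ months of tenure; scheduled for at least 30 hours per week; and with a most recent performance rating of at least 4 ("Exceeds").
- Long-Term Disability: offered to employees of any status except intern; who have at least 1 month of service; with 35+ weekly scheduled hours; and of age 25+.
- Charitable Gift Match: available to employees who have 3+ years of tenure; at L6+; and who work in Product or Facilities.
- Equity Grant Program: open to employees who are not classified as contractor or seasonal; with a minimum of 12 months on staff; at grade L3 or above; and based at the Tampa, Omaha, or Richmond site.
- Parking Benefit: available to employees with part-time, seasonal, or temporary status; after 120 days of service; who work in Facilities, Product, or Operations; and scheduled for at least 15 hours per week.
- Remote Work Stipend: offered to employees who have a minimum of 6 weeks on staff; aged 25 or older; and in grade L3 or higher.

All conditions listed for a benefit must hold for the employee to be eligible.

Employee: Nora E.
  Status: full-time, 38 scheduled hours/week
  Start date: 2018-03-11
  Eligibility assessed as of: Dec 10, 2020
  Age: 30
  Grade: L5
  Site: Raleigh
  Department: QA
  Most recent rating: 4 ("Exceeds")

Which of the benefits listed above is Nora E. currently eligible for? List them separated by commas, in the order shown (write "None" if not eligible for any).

Service from 2018-03-11 to Dec 10, 2020: 1005 days.
Tuition Reimbursement — status full-time ✗ (requires part-time or temporary) → not eligible.
Life Insurance — service 1005 days ≥ 24 months (≈720 days) ✓; 38 hrs/wk < 40 ✗ → not eligible.
RSU Program — status full-time ✓ (not excluded); service 1005 days ≥ 3 months (≈90 days) ✓; 38 hrs/wk ≥ 30 ✓; rating 4 ≥ 4 ✓ → eligible.
Long-Term Disability — status full-time ✓ (not excluded); service 1005 days ≥ 1 month (≈30 days) ✓; 38 hrs/wk ≥ 35 ✓; age 30 ≥ 25 ✓ → eligible.
Charitable Gift Match — service 1005 days < 3 years (≈1095 days) ✗ → not eligible.
Equity Grant Program — status full-time ✓ (not excluded); service 1005 days ≥ 12 months (≈360 days) ✓; grade L5 ≥ L3 ✓; site Raleigh ✗ (not Tampa, Omaha, or Richmond) → not eligible.
Parking Benefit — status full-time ✗ (requires part-time, seasonal, or temporary) → not eligible.
Remote Work Stipend — service 1005 days ≥ 6 weeks (≈42 days) ✓; age 30 ≥ 25 ✓; grade L5 ≥ L3 ✓ → eligible.

RSU Program, Long-Term Disability, Remote Work Stipend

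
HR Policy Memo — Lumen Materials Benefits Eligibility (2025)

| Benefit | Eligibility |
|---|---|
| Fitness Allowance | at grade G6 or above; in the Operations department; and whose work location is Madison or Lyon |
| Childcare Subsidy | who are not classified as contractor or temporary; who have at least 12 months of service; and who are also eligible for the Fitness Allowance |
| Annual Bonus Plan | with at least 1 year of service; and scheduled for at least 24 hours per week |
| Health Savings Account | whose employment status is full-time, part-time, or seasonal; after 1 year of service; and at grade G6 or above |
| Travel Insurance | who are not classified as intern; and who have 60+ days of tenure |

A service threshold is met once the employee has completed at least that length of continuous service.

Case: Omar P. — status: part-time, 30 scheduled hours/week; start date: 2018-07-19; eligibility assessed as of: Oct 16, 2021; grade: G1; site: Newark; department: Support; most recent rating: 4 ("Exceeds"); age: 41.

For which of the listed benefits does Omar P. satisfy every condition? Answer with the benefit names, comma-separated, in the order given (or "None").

Annual Bonus Plan, Travel Insurance

Service from 2018-07-19 to Oct 16, 2021: 1185 days.
Fitness Allowance — grade G1 < G6 ✗ → not eligible.
Childcare Subsidy — status part-time ✓ (not excluded); service 1185 days ≥ 12 months (≈360 days) ✓; not eligible for Fitness Allowance ✗ → not eligible.
Annual Bonus Plan — service 1185 days ≥ 1 year (≈365 days) ✓; 30 hrs/wk ≥ 24 ✓ → eligible.
Health Savings Account — status part-time ✓; service 1185 days ≥ 1 year (≈365 days) ✓; grade G1 < G6 ✗ → not eligible.
Travel Insurance — status part-time ✓ (not excluded); service 1185 days ≥ 60 days ✓ → eligible.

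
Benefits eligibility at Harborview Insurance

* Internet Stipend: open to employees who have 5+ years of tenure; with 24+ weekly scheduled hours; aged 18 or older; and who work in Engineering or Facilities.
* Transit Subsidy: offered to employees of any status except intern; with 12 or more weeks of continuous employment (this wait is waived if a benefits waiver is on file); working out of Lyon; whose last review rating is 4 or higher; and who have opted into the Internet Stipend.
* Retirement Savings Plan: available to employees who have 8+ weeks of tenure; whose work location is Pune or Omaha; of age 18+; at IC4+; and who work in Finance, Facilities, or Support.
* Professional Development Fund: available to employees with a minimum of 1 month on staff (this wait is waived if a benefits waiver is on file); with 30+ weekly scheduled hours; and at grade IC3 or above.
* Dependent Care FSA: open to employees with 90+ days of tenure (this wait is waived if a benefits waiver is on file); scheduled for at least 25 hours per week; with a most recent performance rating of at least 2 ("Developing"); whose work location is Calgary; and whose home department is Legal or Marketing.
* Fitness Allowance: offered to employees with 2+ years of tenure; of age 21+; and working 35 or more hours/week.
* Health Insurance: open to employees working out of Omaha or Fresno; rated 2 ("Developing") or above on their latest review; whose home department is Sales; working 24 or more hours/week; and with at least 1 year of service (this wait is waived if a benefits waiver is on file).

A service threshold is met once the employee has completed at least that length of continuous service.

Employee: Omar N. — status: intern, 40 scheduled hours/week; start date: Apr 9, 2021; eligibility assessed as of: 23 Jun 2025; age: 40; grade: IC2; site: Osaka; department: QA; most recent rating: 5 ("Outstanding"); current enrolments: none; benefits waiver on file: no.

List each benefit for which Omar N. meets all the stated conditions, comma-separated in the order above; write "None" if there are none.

Service from Apr 9, 2021 to 23 Jun 2025: 1536 days.
Internet Stipend — service 1536 days < 5 years (≈1825 days) ✗ → not eligible.
Transit Subsidy — status intern ✗ (excluded) → not eligible.
Retirement Savings Plan — service 1536 days ≥ 8 weeks (≈56 days) ✓; site Osaka ✗ (not Pune or Omaha) → not eligible.
Professional Development Fund — no waiver, service 1536 days ≥ 1 month (≈30 days) ✓; 40 hrs/wk ≥ 30 ✓; grade IC2 < IC3 ✗ → not eligible.
Dependent Care FSA — no waiver, service 1536 days ≥ 90 days ✓; 40 hrs/wk ≥ 25 ✓; rating 5 ≥ 2 ✓; site Osaka ✗ (not Calgary) → not eligible.
Fitness Allowance — service 1536 days ≥ 2 years (≈730 days) ✓; age 40 ≥ 21 ✓; 40 hrs/wk ≥ 35 ✓ → eligible.
Health Insurance — site Osaka ✗ (not Omaha or Fresno) → not eligible.

Fitness Allowance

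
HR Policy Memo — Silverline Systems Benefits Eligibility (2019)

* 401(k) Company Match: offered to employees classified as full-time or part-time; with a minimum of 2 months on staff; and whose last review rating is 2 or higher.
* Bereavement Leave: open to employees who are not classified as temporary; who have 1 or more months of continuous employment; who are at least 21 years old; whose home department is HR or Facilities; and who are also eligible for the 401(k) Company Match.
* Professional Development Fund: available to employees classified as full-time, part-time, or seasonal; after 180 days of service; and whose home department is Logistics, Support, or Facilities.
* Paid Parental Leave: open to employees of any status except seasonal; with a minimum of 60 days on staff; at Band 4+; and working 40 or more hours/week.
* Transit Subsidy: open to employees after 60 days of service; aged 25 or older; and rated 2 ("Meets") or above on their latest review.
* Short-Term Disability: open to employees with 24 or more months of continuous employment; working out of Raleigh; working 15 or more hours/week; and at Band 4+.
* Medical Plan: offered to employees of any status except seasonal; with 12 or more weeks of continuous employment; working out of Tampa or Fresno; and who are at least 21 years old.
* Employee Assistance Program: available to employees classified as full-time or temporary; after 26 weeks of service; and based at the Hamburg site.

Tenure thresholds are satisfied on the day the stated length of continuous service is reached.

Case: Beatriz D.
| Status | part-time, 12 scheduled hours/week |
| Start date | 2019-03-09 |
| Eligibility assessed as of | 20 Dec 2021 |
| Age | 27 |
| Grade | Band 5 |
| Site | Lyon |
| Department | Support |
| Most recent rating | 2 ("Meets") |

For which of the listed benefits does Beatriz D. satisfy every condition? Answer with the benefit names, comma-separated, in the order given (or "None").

401(k) Company Match, Professional Development Fund, Transit Subsidy

Service from 2019-03-09 to 20 Dec 2021: 1017 days.
401(k) Company Match — status part-time ✓; service 1017 days ≥ 2 months (≈60 days) ✓; rating 2 ≥ 2 ✓ → eligible.
Bereavement Leave — status part-time ✓ (not excluded); service 1017 days ≥ 1 month (≈30 days) ✓; age 27 ≥ 21 ✓; dept Support ✗ → not eligible.
Professional Development Fund — status part-time ✓; service 1017 days ≥ 180 days ✓; dept Support ✓ → eligible.
Paid Parental Leave — status part-time ✓ (not excluded); service 1017 days ≥ 60 days ✓; grade Band 5 ≥ Band 4 ✓; 12 hrs/wk < 40 ✗ → not eligible.
Transit Subsidy — service 1017 days ≥ 60 days ✓; age 27 ≥ 25 ✓; rating 2 ≥ 2 ✓ → eligible.
Short-Term Disability — service 1017 days ≥ 24 months (≈720 days) ✓; site Lyon ✗ (not Raleigh) → not eligible.
Medical Plan — status part-time ✓ (not excluded); service 1017 days ≥ 12 weeks (≈84 days) ✓; site Lyon ✗ (not Tampa or Fresno) → not eligible.
Employee Assistance Program — status part-time ✗ (requires full-time or temporary) → not eligible.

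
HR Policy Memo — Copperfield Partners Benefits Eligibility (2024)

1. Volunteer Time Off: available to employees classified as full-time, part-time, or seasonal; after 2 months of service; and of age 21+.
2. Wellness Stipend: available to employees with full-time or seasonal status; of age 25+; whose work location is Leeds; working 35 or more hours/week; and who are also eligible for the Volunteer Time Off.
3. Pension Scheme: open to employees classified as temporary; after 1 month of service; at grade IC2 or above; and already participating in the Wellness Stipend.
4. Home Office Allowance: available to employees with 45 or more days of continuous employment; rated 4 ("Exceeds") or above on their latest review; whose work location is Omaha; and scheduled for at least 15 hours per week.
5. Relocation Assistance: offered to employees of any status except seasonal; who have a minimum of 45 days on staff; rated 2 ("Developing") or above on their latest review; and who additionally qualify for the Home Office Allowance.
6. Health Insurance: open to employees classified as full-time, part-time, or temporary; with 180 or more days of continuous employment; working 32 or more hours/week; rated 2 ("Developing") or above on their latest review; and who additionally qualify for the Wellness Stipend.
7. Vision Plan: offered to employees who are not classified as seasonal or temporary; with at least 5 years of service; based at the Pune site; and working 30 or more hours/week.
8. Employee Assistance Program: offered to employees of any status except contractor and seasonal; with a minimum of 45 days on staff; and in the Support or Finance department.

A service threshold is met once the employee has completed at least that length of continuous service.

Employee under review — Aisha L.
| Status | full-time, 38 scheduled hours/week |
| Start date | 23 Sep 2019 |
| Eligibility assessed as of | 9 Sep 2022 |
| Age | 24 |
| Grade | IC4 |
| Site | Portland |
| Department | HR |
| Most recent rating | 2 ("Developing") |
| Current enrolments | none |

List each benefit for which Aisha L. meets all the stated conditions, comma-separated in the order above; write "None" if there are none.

Service from 23 Sep 2019 to 9 Sep 2022: 1082 days.
Volunteer Time Off — status full-time ✓; service 1082 days ≥ 2 months (≈60 days) ✓; age 24 ≥ 21 ✓ → eligible.
Wellness Stipend — status full-time ✓; age 24 < 25 ✗ → not eligible.
Pension Scheme — status full-time ✗ (requires temporary) → not eligible.
Home Office Allowance — service 1082 days ≥ 45 days ✓; rating 2 < 4 ✗ → not eligible.
Relocation Assistance — status full-time ✓ (not excluded); service 1082 days ≥ 45 days ✓; rating 2 ≥ 2 ✓; not eligible for Home Office Allowance ✗ → not eligible.
Health Insurance — status full-time ✓; service 1082 days ≥ 180 days ✓; 38 hrs/wk ≥ 32 ✓; rating 2 ≥ 2 ✓; not eligible for Wellness Stipend ✗ → not eligible.
Vision Plan — status full-time ✓ (not excluded); service 1082 days < 5 years (≈1825 days) ✗ → not eligible.
Employee Assistance Program — status full-time ✓ (not excluded); service 1082 days ≥ 45 days ✓; dept HR ✗ → not eligible.

Volunteer Time Off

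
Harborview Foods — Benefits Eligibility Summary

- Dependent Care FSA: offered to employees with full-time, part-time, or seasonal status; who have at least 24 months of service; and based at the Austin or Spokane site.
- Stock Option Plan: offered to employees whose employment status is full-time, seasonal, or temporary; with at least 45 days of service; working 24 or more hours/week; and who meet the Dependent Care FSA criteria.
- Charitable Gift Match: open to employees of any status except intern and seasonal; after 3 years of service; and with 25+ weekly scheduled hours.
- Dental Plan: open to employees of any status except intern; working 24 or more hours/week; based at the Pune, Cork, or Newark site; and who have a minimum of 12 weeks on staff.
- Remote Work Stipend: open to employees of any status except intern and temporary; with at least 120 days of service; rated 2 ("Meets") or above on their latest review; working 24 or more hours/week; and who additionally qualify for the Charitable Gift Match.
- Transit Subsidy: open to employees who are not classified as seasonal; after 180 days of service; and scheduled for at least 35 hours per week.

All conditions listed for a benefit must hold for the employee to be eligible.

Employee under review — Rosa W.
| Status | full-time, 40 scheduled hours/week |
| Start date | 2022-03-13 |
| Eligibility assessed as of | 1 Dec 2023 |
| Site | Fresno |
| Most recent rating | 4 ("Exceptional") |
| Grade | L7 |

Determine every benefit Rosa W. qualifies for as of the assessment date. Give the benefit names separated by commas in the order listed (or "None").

Transit Subsidy

Service from 2022-03-13 to 1 Dec 2023: 628 days.
Dependent Care FSA — status full-time ✓; service 628 days < 24 months (≈720 days) ✗ → not eligible.
Stock Option Plan — status full-time ✓; service 628 days ≥ 45 days ✓; 40 hrs/wk ≥ 24 ✓; not eligible for Dependent Care FSA ✗ → not eligible.
Charitable Gift Match — status full-time ✓ (not excluded); service 628 days < 3 years (≈1095 days) ✗ → not eligible.
Dental Plan — status full-time ✓ (not excluded); 40 hrs/wk ≥ 24 ✓; site Fresno ✗ (not Pune, Cork, or Newark) → not eligible.
Remote Work Stipend — status full-time ✓ (not excluded); service 628 days ≥ 120 days ✓; rating 4 ≥ 2 ✓; 40 hrs/wk ≥ 24 ✓; not eligible for Charitable Gift Match ✗ → not eligible.
Transit Subsidy — status full-time ✓ (not excluded); service 628 days ≥ 180 days ✓; 40 hrs/wk ≥ 35 ✓ → eligible.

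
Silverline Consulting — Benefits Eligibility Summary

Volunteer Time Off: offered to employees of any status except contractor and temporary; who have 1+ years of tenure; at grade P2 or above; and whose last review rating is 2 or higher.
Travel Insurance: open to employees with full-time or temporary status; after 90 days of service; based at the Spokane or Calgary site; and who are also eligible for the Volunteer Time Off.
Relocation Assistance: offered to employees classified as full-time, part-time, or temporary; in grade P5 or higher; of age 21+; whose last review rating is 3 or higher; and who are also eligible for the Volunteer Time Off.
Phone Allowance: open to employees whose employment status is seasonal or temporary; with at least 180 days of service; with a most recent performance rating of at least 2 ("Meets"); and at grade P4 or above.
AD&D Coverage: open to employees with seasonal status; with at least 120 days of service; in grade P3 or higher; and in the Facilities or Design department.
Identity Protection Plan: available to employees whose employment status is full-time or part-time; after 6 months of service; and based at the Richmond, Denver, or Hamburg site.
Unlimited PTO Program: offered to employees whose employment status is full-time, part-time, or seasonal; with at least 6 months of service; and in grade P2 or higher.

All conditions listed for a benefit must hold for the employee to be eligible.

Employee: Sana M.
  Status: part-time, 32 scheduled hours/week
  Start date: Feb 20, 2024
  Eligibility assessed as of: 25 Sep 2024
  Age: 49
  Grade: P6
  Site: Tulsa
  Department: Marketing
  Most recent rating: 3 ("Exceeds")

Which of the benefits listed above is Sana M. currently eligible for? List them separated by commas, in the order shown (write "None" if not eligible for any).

Service from Feb 20, 2024 to 25 Sep 2024: 218 days.
Volunteer Time Off — status part-time ✓ (not excluded); service 218 days < 1 year (≈365 days) ✗ → not eligible.
Travel Insurance — status part-time ✗ (requires full-time or temporary) → not eligible.
Relocation Assistance — status part-time ✓; grade P6 ≥ P5 ✓; age 49 ≥ 21 ✓; rating 3 ≥ 3 ✓; not eligible for Volunteer Time Off ✗ → not eligible.
Phone Allowance — status part-time ✗ (requires seasonal or temporary) → not eligible.
AD&D Coverage — status part-time ✗ (requires seasonal) → not eligible.
Identity Protection Plan — status part-time ✓; service 218 days ≥ 6 months (≈180 days) ✓; site Tulsa ✗ (not Richmond, Denver, or Hamburg) → not eligible.
Unlimited PTO Program — status part-time ✓; service 218 days ≥ 6 months (≈180 days) ✓; grade P6 ≥ P2 ✓ → eligible.

Unlimited PTO Program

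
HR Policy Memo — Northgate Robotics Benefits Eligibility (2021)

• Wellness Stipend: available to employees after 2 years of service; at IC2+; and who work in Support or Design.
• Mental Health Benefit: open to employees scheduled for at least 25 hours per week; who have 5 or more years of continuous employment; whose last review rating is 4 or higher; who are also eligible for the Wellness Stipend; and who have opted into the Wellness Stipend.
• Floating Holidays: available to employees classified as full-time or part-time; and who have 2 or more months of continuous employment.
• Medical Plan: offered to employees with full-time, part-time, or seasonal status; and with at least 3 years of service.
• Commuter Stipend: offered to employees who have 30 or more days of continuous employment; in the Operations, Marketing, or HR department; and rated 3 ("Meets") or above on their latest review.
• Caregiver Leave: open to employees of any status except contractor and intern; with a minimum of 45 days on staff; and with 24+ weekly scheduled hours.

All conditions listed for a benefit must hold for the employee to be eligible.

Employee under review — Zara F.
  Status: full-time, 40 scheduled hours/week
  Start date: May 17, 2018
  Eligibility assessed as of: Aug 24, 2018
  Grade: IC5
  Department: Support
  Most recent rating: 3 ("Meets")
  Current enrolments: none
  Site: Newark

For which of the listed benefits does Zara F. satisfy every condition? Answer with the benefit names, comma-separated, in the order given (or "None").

Service from May 17, 2018 to Aug 24, 2018: 99 days.
Wellness Stipend — service 99 days < 2 years (≈730 days) ✗ → not eligible.
Mental Health Benefit — 40 hrs/wk ≥ 25 ✓; service 99 days < 5 years (≈1825 days) ✗ → not eligible.
Floating Holidays — status full-time ✓; service 99 days ≥ 2 months (≈60 days) ✓ → eligible.
Medical Plan — status full-time ✓; service 99 days < 3 years (≈1095 days) ✗ → not eligible.
Commuter Stipend — service 99 days ≥ 30 days ✓; dept Support ✗ → not eligible.
Caregiver Leave — status full-time ✓ (not excluded); service 99 days ≥ 45 days ✓; 40 hrs/wk ≥ 24 ✓ → eligible.

Floating Holidays, Caregiver Leave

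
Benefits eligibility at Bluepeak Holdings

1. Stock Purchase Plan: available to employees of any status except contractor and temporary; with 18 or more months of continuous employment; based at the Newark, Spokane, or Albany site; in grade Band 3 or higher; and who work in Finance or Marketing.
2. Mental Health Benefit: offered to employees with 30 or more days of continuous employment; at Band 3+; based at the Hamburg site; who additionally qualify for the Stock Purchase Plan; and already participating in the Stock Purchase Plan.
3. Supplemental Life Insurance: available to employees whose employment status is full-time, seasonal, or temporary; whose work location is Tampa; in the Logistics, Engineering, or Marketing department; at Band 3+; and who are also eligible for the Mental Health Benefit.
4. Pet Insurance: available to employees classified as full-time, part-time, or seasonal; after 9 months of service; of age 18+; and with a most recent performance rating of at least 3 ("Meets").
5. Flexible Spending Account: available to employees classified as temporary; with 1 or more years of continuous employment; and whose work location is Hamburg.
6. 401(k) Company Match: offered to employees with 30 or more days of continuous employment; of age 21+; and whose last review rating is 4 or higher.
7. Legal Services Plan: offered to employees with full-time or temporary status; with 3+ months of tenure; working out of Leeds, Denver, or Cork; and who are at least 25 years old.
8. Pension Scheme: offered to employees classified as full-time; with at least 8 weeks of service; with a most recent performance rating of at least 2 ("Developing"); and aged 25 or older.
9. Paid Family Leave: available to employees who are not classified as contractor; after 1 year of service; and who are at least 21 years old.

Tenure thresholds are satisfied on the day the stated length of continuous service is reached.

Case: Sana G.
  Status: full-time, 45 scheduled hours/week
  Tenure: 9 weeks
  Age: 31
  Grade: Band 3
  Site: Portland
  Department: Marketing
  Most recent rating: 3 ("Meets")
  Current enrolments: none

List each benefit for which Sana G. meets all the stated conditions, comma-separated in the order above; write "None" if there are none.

Pension Scheme

Stock Purchase Plan — status full-time ✓ (not excluded); service 9 weeks < 18 months (≈540 days) ✗ → not eligible.
Mental Health Benefit — service 9 weeks ≥ 30 days ✓; grade Band 3 ≥ Band 3 ✓; site Portland ✗ (not Hamburg) → not eligible.
Supplemental Life Insurance — status full-time ✓; site Portland ✗ (not Tampa) → not eligible.
Pet Insurance — status full-time ✓; service 9 weeks < 9 months (≈270 days) ✗ → not eligible.
Flexible Spending Account — status full-time ✗ (requires temporary) → not eligible.
401(k) Company Match — service 9 weeks ≥ 30 days ✓; age 31 ≥ 21 ✓; rating 3 < 4 ✗ → not eligible.
Legal Services Plan — status full-time ✓; service 9 weeks < 3 months (≈90 days) ✗ → not eligible.
Pension Scheme — status full-time ✓; service 9 weeks ≥ 8 weeks ✓; rating 3 ≥ 2 ✓; age 31 ≥ 25 ✓ → eligible.
Paid Family Leave — status full-time ✓ (not excluded); service 9 weeks < 1 year (≈365 days) ✗ → not eligible.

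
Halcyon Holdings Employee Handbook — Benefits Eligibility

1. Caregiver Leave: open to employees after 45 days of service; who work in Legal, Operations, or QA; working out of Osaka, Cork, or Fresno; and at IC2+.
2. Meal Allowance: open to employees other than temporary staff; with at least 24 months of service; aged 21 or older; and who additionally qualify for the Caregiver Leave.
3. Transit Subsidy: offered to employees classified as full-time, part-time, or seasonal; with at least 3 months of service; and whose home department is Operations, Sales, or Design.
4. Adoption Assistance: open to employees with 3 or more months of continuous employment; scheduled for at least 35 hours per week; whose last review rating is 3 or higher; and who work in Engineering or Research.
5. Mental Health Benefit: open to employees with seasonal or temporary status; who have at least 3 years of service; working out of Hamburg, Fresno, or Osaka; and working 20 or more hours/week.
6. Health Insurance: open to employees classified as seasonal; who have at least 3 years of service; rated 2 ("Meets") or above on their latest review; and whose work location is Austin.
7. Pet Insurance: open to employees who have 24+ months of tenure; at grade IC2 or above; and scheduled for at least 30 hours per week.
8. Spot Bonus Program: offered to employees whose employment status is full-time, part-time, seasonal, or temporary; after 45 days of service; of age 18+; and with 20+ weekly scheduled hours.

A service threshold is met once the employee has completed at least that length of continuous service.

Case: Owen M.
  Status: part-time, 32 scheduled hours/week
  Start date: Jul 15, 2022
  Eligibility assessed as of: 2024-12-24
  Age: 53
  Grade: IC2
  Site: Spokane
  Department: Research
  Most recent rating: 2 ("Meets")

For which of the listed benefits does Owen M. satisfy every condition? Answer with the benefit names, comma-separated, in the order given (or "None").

Pet Insurance, Spot Bonus Program

Service from Jul 15, 2022 to 2024-12-24: 893 days.
Caregiver Leave — service 893 days ≥ 45 days ✓; dept Research ✗ → not eligible.
Meal Allowance — status part-time ✓ (not excluded); service 893 days ≥ 24 months (≈720 days) ✓; age 53 ≥ 21 ✓; not eligible for Caregiver Leave ✗ → not eligible.
Transit Subsidy — status part-time ✓; service 893 days ≥ 3 months (≈90 days) ✓; dept Research ✗ → not eligible.
Adoption Assistance — service 893 days ≥ 3 months (≈90 days) ✓; 32 hrs/wk < 35 ✗ → not eligible.
Mental Health Benefit — status part-time ✗ (requires seasonal or temporary) → not eligible.
Health Insurance — status part-time ✗ (requires seasonal) → not eligible.
Pet Insurance — service 893 days ≥ 24 months (≈720 days) ✓; grade IC2 ≥ IC2 ✓; 32 hrs/wk ≥ 30 ✓ → eligible.
Spot Bonus Program — status part-time ✓; service 893 days ≥ 45 days ✓; age 53 ≥ 18 ✓; 32 hrs/wk ≥ 20 ✓ → eligible.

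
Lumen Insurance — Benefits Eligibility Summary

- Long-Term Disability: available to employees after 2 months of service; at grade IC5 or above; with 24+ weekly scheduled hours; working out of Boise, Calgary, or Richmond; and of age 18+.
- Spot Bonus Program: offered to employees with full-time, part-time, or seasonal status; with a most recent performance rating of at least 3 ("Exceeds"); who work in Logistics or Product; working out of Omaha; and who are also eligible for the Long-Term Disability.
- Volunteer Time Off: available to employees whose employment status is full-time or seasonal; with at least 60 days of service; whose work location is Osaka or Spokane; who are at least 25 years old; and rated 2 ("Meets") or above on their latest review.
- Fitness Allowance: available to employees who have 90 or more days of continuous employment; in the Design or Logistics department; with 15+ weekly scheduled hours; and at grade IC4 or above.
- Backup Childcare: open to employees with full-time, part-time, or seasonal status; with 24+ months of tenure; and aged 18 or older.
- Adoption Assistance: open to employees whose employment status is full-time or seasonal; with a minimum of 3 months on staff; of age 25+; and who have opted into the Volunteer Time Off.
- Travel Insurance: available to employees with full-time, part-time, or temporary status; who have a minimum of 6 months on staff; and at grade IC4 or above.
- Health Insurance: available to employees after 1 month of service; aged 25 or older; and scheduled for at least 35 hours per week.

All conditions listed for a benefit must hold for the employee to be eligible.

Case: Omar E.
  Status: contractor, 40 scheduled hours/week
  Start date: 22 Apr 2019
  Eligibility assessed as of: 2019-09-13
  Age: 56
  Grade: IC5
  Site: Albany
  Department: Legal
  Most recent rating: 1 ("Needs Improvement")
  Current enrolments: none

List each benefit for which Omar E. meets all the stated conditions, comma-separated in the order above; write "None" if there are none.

Health Insurance

Service from 22 Apr 2019 to 2019-09-13: 144 days.
Long-Term Disability — service 144 days ≥ 2 months (≈60 days) ✓; grade IC5 ≥ IC5 ✓; 40 hrs/wk ≥ 24 ✓; site Albany ✗ (not Boise, Calgary, or Richmond) → not eligible.
Spot Bonus Program — status contractor ✗ (requires full-time, part-time, or seasonal) → not eligible.
Volunteer Time Off — status contractor ✗ (requires full-time or seasonal) → not eligible.
Fitness Allowance — service 144 days ≥ 90 days ✓; dept Legal ✗ → not eligible.
Backup Childcare — status contractor ✗ (requires full-time, part-time, or seasonal) → not eligible.
Adoption Assistance — status contractor ✗ (requires full-time or seasonal) → not eligible.
Travel Insurance — status contractor ✗ (requires full-time, part-time, or temporary) → not eligible.
Health Insurance — service 144 days ≥ 1 month (≈30 days) ✓; age 56 ≥ 25 ✓; 40 hrs/wk ≥ 35 ✓ → eligible.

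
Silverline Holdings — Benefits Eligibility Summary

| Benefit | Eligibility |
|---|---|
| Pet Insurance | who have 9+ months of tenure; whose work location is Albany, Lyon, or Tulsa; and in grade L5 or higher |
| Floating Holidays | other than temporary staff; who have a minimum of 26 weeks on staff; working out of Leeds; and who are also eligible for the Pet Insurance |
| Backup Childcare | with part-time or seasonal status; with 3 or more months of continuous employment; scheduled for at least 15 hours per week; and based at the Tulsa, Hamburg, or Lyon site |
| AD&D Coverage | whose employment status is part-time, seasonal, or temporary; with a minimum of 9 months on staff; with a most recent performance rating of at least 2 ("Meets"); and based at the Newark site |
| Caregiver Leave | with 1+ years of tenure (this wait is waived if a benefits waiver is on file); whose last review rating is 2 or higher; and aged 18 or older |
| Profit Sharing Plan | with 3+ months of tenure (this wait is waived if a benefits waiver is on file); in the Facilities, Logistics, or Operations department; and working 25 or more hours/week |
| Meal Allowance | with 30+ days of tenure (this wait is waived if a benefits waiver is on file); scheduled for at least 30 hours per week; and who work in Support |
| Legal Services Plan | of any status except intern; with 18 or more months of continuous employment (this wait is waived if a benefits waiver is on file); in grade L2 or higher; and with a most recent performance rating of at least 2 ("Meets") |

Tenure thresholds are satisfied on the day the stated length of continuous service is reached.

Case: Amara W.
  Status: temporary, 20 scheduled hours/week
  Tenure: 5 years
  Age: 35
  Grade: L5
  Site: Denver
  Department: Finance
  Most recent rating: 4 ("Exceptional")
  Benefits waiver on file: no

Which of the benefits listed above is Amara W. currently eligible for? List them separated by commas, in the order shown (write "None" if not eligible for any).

Caregiver Leave, Legal Services Plan

Pet Insurance — service 5 years ≥ 9 months (≈270 days) ✓; site Denver ✗ (not Albany, Lyon, or Tulsa) → not eligible.
Floating Holidays — status temporary ✗ (excluded) → not eligible.
Backup Childcare — status temporary ✗ (requires part-time or seasonal) → not eligible.
AD&D Coverage — status temporary ✓; service 5 years ≥ 9 months (≈270 days) ✓; rating 4 ≥ 2 ✓; site Denver ✗ (not Newark) → not eligible.
Caregiver Leave — no waiver, service 5 years ≥ 1 year ✓; rating 4 ≥ 2 ✓; age 35 ≥ 18 ✓ → eligible.
Profit Sharing Plan — no waiver, service 5 years ≥ 3 months (≈90 days) ✓; dept Finance ✗ → not eligible.
Meal Allowance — no waiver, service 5 years ≥ 30 days ✓; 20 hrs/wk < 30 ✗ → not eligible.
Legal Services Plan — status temporary ✓ (not excluded); no waiver, service 5 years ≥ 18 months (≈540 days) ✓; grade L5 ≥ L2 ✓; rating 4 ≥ 2 ✓ → eligible.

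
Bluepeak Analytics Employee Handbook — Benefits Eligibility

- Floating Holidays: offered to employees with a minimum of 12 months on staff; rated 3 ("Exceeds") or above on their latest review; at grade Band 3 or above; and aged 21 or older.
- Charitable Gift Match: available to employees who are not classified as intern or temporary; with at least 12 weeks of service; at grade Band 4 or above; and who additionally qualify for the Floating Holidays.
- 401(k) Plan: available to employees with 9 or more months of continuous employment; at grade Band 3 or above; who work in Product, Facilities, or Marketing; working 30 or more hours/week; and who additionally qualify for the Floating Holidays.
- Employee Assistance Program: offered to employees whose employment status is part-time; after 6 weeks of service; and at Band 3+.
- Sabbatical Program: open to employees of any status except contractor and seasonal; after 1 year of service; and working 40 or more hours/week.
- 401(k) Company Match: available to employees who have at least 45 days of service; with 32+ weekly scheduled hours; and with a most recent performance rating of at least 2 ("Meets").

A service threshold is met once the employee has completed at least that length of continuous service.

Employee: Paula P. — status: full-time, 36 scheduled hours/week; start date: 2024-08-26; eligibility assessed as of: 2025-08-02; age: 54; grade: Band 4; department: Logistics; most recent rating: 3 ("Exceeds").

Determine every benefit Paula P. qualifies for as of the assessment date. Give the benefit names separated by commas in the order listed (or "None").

401(k) Company Match

Service from 2024-08-26 to 2025-08-02: 341 days.
Floating Holidays — service 341 days < 12 months (≈360 days) ✗ → not eligible.
Charitable Gift Match — status full-time ✓ (not excluded); service 341 days ≥ 12 weeks (≈84 days) ✓; grade Band 4 ≥ Band 4 ✓; not eligible for Floating Holidays ✗ → not eligible.
401(k) Plan — service 341 days ≥ 9 months (≈270 days) ✓; grade Band 4 ≥ Band 3 ✓; dept Logistics ✗ → not eligible.
Employee Assistance Program — status full-time ✗ (requires part-time) → not eligible.
Sabbatical Program — status full-time ✓ (not excluded); service 341 days < 1 year (≈365 days) ✗ → not eligible.
401(k) Company Match — service 341 days ≥ 45 days ✓; 36 hrs/wk ≥ 32 ✓; rating 3 ≥ 2 ✓ → eligible.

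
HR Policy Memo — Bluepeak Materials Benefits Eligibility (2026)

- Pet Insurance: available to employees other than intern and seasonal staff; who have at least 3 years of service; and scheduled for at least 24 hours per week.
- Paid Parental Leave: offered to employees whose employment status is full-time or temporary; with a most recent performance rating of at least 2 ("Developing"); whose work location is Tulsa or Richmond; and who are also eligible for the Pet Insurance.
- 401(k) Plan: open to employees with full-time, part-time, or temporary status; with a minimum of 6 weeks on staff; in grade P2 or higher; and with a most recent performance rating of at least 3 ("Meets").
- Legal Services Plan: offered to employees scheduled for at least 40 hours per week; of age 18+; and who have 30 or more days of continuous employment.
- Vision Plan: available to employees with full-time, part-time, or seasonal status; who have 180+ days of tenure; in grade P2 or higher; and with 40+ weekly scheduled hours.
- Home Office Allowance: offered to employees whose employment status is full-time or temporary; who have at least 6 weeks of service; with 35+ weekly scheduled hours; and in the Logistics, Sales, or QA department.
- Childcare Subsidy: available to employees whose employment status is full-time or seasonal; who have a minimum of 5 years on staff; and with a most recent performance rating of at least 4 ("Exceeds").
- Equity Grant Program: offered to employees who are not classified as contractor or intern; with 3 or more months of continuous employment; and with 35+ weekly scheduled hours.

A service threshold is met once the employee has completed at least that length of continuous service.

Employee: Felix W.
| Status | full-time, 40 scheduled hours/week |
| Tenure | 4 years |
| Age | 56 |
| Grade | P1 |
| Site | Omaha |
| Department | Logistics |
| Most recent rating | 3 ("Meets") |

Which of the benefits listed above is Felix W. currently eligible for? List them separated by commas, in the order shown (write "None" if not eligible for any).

Pet Insurance, Legal Services Plan, Home Office Allowance, Equity Grant Program

Pet Insurance — status full-time ✓ (not excluded); service 4 years ≥ 3 years ✓; 40 hrs/wk ≥ 24 ✓ → eligible.
Paid Parental Leave — status full-time ✓; rating 3 ≥ 2 ✓; site Omaha ✗ (not Tulsa or Richmond) → not eligible.
401(k) Plan — status full-time ✓; service 4 years ≥ 6 weeks (≈42 days) ✓; grade P1 < P2 ✗ → not eligible.
Legal Services Plan — 40 hrs/wk ≥ 40 ✓; age 56 ≥ 18 ✓; service 4 years ≥ 30 days ✓ → eligible.
Vision Plan — status full-time ✓; service 4 years ≥ 180 days ✓; grade P1 < P2 ✗ → not eligible.
Home Office Allowance — status full-time ✓; service 4 years ≥ 6 weeks (≈42 days) ✓; 40 hrs/wk ≥ 35 ✓; dept Logistics ✓ → eligible.
Childcare Subsidy — status full-time ✓; service 4 years < 5 years ✗ → not eligible.
Equity Grant Program — status full-time ✓ (not excluded); service 4 years ≥ 3 months (≈90 days) ✓; 40 hrs/wk ≥ 35 ✓ → eligible.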